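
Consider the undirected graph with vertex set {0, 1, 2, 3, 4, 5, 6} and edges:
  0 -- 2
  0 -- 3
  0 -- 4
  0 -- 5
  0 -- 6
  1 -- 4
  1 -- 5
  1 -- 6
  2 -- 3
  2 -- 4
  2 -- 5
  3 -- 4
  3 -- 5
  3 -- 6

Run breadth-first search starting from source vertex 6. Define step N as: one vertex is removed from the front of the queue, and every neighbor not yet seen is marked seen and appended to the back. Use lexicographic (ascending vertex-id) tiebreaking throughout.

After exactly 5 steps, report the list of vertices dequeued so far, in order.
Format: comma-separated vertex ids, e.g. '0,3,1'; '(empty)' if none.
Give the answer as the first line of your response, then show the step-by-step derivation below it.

6,0,1,3,2

step 1: dequeue 6; queue=[0,1,3]; order=6
step 2: dequeue 0; queue=[1,3,2,4,5]; order=6,0
step 3: dequeue 1; queue=[3,2,4,5]; order=6,0,1
step 4: dequeue 3; queue=[2,4,5]; order=6,0,1,3
step 5: dequeue 2; queue=[4,5]; order=6,0,1,3,2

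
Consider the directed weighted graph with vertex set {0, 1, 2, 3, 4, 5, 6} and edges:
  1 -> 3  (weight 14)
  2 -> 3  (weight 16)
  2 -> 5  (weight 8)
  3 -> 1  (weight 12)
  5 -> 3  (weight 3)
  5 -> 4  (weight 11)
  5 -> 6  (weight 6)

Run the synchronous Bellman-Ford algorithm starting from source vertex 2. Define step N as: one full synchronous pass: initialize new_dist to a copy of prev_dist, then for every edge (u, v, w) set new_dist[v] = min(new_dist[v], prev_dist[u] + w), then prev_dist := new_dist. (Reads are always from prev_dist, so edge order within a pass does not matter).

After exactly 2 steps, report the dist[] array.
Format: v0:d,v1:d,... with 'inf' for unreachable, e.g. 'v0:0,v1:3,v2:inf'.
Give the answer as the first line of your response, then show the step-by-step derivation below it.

v0:inf,v1:28,v2:0,v3:11,v4:19,v5:8,v6:14

step 1: dist = v0:inf,v1:inf,v2:0,v3:16,v4:inf,v5:8,v6:inf
step 2: dist = v0:inf,v1:28,v2:0,v3:11,v4:19,v5:8,v6:14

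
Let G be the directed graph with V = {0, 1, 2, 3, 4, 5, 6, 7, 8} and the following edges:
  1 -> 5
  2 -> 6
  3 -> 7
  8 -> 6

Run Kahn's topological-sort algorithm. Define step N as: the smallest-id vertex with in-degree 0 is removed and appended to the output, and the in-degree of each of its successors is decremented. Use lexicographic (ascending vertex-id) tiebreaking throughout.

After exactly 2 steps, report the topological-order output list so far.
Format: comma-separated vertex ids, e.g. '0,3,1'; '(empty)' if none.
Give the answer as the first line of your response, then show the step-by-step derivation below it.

0,1

step 1: output 0; order=[0]; indeg=(0,0,0,0,0,1,2,1,0)
step 2: output 1; order=[0,1]; indeg=(0,0,0,0,0,0,2,1,0)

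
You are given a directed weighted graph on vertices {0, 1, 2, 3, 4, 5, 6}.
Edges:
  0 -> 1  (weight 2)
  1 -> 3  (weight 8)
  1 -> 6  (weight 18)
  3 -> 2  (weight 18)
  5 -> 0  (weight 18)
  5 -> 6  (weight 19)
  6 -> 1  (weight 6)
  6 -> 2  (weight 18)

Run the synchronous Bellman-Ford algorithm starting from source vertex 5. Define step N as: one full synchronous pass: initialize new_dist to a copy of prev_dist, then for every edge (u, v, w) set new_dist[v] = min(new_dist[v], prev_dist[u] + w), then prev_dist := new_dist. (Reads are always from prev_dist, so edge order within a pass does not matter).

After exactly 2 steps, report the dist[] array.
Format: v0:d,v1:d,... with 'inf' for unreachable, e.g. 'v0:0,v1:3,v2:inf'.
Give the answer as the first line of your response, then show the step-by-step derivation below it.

v0:18,v1:20,v2:37,v3:inf,v4:inf,v5:0,v6:19

step 1: dist = v0:18,v1:inf,v2:inf,v3:inf,v4:inf,v5:0,v6:19
step 2: dist = v0:18,v1:20,v2:37,v3:inf,v4:inf,v5:0,v6:19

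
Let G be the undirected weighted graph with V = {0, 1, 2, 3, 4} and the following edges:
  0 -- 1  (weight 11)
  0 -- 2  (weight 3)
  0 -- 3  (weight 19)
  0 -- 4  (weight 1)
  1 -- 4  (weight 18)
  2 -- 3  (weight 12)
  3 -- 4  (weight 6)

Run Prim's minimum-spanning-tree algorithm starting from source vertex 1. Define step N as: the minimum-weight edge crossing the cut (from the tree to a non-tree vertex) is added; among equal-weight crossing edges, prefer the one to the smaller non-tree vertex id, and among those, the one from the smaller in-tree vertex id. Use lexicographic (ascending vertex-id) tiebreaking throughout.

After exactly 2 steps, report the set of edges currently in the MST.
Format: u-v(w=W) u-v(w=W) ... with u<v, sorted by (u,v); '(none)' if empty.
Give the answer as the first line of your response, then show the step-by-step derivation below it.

0-1(w=11) 0-4(w=1)

step 1: add edge 0-1 (w=11); MST = {0-1(w=11)}
step 2: add edge 0-4 (w=1); MST = {0-1(w=11) 0-4(w=1)}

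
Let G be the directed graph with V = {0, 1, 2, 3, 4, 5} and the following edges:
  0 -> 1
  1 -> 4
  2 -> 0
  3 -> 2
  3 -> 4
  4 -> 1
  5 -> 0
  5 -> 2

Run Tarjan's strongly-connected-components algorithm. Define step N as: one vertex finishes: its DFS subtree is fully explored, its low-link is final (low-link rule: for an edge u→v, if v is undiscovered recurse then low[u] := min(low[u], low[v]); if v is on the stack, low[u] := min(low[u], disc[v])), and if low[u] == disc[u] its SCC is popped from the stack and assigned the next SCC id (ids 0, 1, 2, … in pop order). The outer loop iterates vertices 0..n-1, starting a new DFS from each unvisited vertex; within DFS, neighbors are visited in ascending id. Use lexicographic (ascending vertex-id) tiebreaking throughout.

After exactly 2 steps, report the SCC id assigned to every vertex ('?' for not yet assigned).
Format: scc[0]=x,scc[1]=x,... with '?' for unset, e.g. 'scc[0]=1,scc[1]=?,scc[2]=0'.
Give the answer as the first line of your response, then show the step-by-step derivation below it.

scc[0]=?,scc[1]=0,scc[2]=?,scc[3]=?,scc[4]=0,scc[5]=?

step 1: low=(low[0]=0,low[1]=1,low[2]=?,low[3]=?,low[4]=1,low[5]=?); scc=(scc[0]=?,scc[1]=?,scc[2]=?,scc[3]=?,scc[4]=?,scc[5]=?)
step 2: low=(low[0]=0,low[1]=1,low[2]=?,low[3]=?,low[4]=1,low[5]=?); scc=(scc[0]=?,scc[1]=0,scc[2]=?,scc[3]=?,scc[4]=0,scc[5]=?)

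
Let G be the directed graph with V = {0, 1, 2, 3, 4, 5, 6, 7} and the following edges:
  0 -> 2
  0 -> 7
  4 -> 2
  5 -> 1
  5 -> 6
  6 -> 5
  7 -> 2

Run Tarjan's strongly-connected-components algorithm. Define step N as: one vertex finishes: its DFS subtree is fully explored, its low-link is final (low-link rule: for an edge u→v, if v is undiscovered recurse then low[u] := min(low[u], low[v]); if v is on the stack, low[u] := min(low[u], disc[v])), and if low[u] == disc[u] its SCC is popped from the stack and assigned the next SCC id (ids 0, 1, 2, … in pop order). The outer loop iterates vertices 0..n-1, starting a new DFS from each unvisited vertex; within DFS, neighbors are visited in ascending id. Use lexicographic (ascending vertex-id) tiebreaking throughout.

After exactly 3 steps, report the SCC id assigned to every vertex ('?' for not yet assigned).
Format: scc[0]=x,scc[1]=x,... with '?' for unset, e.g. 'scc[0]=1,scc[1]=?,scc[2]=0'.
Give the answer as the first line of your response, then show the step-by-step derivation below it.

scc[0]=2,scc[1]=?,scc[2]=0,scc[3]=?,scc[4]=?,scc[5]=?,scc[6]=?,scc[7]=1

step 1: low=(low[0]=0,low[1]=?,low[2]=1,low[3]=?,low[4]=?,low[5]=?,low[6]=?,low[7]=?); scc=(scc[0]=?,scc[1]=?,scc[2]=0,scc[3]=?,scc[4]=?,scc[5]=?,scc[6]=?,scc[7]=?)
step 2: low=(low[0]=0,low[1]=?,low[2]=1,low[3]=?,low[4]=?,low[5]=?,low[6]=?,low[7]=2); scc=(scc[0]=?,scc[1]=?,scc[2]=0,scc[3]=?,scc[4]=?,scc[5]=?,scc[6]=?,scc[7]=1)
step 3: low=(low[0]=0,low[1]=?,low[2]=1,low[3]=?,low[4]=?,low[5]=?,low[6]=?,low[7]=2); scc=(scc[0]=2,scc[1]=?,scc[2]=0,scc[3]=?,scc[4]=?,scc[5]=?,scc[6]=?,scc[7]=1)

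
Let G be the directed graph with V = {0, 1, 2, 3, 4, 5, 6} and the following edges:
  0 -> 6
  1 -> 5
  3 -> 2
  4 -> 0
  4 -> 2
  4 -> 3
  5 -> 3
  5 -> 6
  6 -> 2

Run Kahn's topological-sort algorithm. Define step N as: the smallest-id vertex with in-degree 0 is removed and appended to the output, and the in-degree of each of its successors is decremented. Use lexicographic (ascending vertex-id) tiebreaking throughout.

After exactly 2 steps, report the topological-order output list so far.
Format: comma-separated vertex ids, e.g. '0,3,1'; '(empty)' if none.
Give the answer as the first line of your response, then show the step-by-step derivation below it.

1,4

step 1: output 1; order=[1]; indeg=(1,0,3,2,0,0,2)
step 2: output 4; order=[1,4]; indeg=(0,0,2,1,0,0,2)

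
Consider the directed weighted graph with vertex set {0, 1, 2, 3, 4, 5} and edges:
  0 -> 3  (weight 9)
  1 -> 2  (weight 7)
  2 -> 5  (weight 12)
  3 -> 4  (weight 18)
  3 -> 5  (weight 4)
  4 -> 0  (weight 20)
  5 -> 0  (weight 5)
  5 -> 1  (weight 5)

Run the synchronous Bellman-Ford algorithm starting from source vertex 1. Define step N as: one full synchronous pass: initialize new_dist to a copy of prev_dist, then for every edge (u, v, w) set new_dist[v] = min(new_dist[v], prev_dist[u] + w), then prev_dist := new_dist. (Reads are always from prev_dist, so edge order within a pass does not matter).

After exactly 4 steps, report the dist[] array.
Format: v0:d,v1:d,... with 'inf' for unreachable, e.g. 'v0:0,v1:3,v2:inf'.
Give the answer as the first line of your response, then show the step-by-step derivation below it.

v0:24,v1:0,v2:7,v3:33,v4:inf,v5:19

step 1: dist = v0:inf,v1:0,v2:7,v3:inf,v4:inf,v5:inf
step 2: dist = v0:inf,v1:0,v2:7,v3:inf,v4:inf,v5:19
step 3: dist = v0:24,v1:0,v2:7,v3:inf,v4:inf,v5:19
step 4: dist = v0:24,v1:0,v2:7,v3:33,v4:inf,v5:19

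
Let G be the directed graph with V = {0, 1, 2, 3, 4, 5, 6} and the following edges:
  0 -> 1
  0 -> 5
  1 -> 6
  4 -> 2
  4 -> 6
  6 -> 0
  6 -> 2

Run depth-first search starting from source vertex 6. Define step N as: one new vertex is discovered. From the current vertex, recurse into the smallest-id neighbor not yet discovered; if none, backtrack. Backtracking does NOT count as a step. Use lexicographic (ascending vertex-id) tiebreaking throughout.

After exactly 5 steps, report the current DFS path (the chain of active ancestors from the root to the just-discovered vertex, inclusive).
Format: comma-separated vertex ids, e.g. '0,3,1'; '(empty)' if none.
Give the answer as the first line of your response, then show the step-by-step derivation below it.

6,2

step 1: discover 6; path=6; order=6
step 2: discover 0; path=6>0; order=6,0
step 3: discover 1; path=6>0>1; order=6,0,1
step 4: discover 5; path=6>0>5; order=6,0,1,5
step 5: discover 2; path=6>2; order=6,0,1,5,2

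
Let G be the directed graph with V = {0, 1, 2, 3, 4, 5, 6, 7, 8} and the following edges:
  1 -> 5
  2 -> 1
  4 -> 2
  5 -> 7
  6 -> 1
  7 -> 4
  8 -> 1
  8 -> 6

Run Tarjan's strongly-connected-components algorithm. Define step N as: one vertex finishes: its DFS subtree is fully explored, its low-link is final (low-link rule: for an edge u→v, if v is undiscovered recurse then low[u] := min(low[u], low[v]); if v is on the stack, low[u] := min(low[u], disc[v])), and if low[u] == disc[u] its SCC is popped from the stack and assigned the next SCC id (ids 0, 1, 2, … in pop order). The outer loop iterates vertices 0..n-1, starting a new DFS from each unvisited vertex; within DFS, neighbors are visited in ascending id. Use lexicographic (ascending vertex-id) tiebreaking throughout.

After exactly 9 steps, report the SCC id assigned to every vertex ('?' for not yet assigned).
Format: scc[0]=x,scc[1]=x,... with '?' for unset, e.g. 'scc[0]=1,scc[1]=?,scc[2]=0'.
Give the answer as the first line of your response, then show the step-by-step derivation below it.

scc[0]=0,scc[1]=1,scc[2]=1,scc[3]=2,scc[4]=1,scc[5]=1,scc[6]=3,scc[7]=1,scc[8]=4

step 1: low=(low[0]=0,low[1]=?,low[2]=?,low[3]=?,low[4]=?,low[5]=?,low[6]=?,low[7]=?,low[8]=?); scc=(scc[0]=0,scc[1]=?,scc[2]=?,scc[3]=?,scc[4]=?,scc[5]=?,scc[6]=?,scc[7]=?,scc[8]=?)
step 2: low=(low[0]=0,low[1]=1,low[2]=1,low[3]=?,low[4]=4,low[5]=2,low[6]=?,low[7]=3,low[8]=?); scc=(scc[0]=0,scc[1]=?,scc[2]=?,scc[3]=?,scc[4]=?,scc[5]=?,scc[6]=?,scc[7]=?,scc[8]=?)
step 3: low=(low[0]=0,low[1]=1,low[2]=1,low[3]=?,low[4]=1,low[5]=2,low[6]=?,low[7]=3,low[8]=?); scc=(scc[0]=0,scc[1]=?,scc[2]=?,scc[3]=?,scc[4]=?,scc[5]=?,scc[6]=?,scc[7]=?,scc[8]=?)
step 4: low=(low[0]=0,low[1]=1,low[2]=1,low[3]=?,low[4]=1,low[5]=2,low[6]=?,low[7]=1,low[8]=?); scc=(scc[0]=0,scc[1]=?,scc[2]=?,scc[3]=?,scc[4]=?,scc[5]=?,scc[6]=?,scc[7]=?,scc[8]=?)
step 5: low=(low[0]=0,low[1]=1,low[2]=1,low[3]=?,low[4]=1,low[5]=1,low[6]=?,low[7]=1,low[8]=?); scc=(scc[0]=0,scc[1]=?,scc[2]=?,scc[3]=?,scc[4]=?,scc[5]=?,scc[6]=?,scc[7]=?,scc[8]=?)
step 6: low=(low[0]=0,low[1]=1,low[2]=1,low[3]=?,low[4]=1,low[5]=1,low[6]=?,low[7]=1,low[8]=?); scc=(scc[0]=0,scc[1]=1,scc[2]=1,scc[3]=?,scc[4]=1,scc[5]=1,scc[6]=?,scc[7]=1,scc[8]=?)
step 7: low=(low[0]=0,low[1]=1,low[2]=1,low[3]=6,low[4]=1,low[5]=1,low[6]=?,low[7]=1,low[8]=?); scc=(scc[0]=0,scc[1]=1,scc[2]=1,scc[3]=2,scc[4]=1,scc[5]=1,scc[6]=?,scc[7]=1,scc[8]=?)
step 8: low=(low[0]=0,low[1]=1,low[2]=1,low[3]=6,low[4]=1,low[5]=1,low[6]=7,low[7]=1,low[8]=?); scc=(scc[0]=0,scc[1]=1,scc[2]=1,scc[3]=2,scc[4]=1,scc[5]=1,scc[6]=3,scc[7]=1,scc[8]=?)
step 9: low=(low[0]=0,low[1]=1,low[2]=1,low[3]=6,low[4]=1,low[5]=1,low[6]=7,low[7]=1,low[8]=8); scc=(scc[0]=0,scc[1]=1,scc[2]=1,scc[3]=2,scc[4]=1,scc[5]=1,scc[6]=3,scc[7]=1,scc[8]=4)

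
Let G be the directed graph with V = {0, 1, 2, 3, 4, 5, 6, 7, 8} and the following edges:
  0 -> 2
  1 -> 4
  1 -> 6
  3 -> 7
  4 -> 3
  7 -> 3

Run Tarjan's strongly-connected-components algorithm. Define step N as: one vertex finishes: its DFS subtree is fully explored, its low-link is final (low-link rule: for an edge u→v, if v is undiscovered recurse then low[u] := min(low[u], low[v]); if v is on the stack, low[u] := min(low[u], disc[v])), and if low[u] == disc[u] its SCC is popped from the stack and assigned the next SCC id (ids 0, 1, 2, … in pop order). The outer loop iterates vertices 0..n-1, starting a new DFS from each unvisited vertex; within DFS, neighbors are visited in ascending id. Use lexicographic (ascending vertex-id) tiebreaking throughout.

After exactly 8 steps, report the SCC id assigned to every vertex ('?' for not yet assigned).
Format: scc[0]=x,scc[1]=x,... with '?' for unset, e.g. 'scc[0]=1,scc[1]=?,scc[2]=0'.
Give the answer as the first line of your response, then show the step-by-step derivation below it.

scc[0]=1,scc[1]=5,scc[2]=0,scc[3]=2,scc[4]=3,scc[5]=6,scc[6]=4,scc[7]=2,scc[8]=?

step 1: low=(low[0]=0,low[1]=?,low[2]=1,low[3]=?,low[4]=?,low[5]=?,low[6]=?,low[7]=?,low[8]=?); scc=(scc[0]=?,scc[1]=?,scc[2]=0,scc[3]=?,scc[4]=?,scc[5]=?,scc[6]=?,scc[7]=?,scc[8]=?)
step 2: low=(low[0]=0,low[1]=?,low[2]=1,low[3]=?,low[4]=?,low[5]=?,low[6]=?,low[7]=?,low[8]=?); scc=(scc[0]=1,scc[1]=?,scc[2]=0,scc[3]=?,scc[4]=?,scc[5]=?,scc[6]=?,scc[7]=?,scc[8]=?)
step 3: low=(low[0]=0,low[1]=2,low[2]=1,low[3]=4,low[4]=3,low[5]=?,low[6]=?,low[7]=4,low[8]=?); scc=(scc[0]=1,scc[1]=?,scc[2]=0,scc[3]=?,scc[4]=?,scc[5]=?,scc[6]=?,scc[7]=?,scc[8]=?)
step 4: low=(low[0]=0,low[1]=2,low[2]=1,low[3]=4,low[4]=3,low[5]=?,low[6]=?,low[7]=4,low[8]=?); scc=(scc[0]=1,scc[1]=?,scc[2]=0,scc[3]=2,scc[4]=?,scc[5]=?,scc[6]=?,scc[7]=2,scc[8]=?)
step 5: low=(low[0]=0,low[1]=2,low[2]=1,low[3]=4,low[4]=3,low[5]=?,low[6]=?,low[7]=4,low[8]=?); scc=(scc[0]=1,scc[1]=?,scc[2]=0,scc[3]=2,scc[4]=3,scc[5]=?,scc[6]=?,scc[7]=2,scc[8]=?)
step 6: low=(low[0]=0,low[1]=2,low[2]=1,low[3]=4,low[4]=3,low[5]=?,low[6]=6,low[7]=4,low[8]=?); scc=(scc[0]=1,scc[1]=?,scc[2]=0,scc[3]=2,scc[4]=3,scc[5]=?,scc[6]=4,scc[7]=2,scc[8]=?)
step 7: low=(low[0]=0,low[1]=2,low[2]=1,low[3]=4,low[4]=3,low[5]=?,low[6]=6,low[7]=4,low[8]=?); scc=(scc[0]=1,scc[1]=5,scc[2]=0,scc[3]=2,scc[4]=3,scc[5]=?,scc[6]=4,scc[7]=2,scc[8]=?)
step 8: low=(low[0]=0,low[1]=2,low[2]=1,low[3]=4,low[4]=3,low[5]=7,low[6]=6,low[7]=4,low[8]=?); scc=(scc[0]=1,scc[1]=5,scc[2]=0,scc[3]=2,scc[4]=3,scc[5]=6,scc[6]=4,scc[7]=2,scc[8]=?)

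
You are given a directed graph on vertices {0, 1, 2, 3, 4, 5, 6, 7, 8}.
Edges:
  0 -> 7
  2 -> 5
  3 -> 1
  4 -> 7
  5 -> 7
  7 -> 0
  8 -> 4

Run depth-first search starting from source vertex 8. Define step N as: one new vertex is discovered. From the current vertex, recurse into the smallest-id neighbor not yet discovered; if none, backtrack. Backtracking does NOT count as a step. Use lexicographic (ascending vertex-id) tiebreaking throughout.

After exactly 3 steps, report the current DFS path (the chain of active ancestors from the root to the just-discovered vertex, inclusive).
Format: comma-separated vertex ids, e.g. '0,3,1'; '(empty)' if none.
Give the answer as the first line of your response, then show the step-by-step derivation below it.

8,4,7

step 1: discover 8; path=8; order=8
step 2: discover 4; path=8>4; order=8,4
step 3: discover 7; path=8>4>7; order=8,4,7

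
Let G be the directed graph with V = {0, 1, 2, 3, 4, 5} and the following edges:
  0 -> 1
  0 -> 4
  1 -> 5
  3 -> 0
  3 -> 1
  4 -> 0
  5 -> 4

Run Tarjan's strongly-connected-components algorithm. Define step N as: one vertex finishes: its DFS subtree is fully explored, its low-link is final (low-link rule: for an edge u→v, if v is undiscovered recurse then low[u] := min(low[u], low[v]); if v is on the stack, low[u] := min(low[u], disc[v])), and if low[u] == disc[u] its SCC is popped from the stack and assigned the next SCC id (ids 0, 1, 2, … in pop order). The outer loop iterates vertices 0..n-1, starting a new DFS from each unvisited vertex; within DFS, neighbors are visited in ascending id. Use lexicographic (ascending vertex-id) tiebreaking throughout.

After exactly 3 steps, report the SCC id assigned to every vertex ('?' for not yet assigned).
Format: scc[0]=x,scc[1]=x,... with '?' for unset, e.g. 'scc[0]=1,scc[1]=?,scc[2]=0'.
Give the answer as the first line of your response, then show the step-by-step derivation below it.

scc[0]=?,scc[1]=?,scc[2]=?,scc[3]=?,scc[4]=?,scc[5]=?

step 1: low=(low[0]=0,low[1]=1,low[2]=?,low[3]=?,low[4]=0,low[5]=2); scc=(scc[0]=?,scc[1]=?,scc[2]=?,scc[3]=?,scc[4]=?,scc[5]=?)
step 2: low=(low[0]=0,low[1]=1,low[2]=?,low[3]=?,low[4]=0,low[5]=0); scc=(scc[0]=?,scc[1]=?,scc[2]=?,scc[3]=?,scc[4]=?,scc[5]=?)
step 3: low=(low[0]=0,low[1]=0,low[2]=?,low[3]=?,low[4]=0,low[5]=0); scc=(scc[0]=?,scc[1]=?,scc[2]=?,scc[3]=?,scc[4]=?,scc[5]=?)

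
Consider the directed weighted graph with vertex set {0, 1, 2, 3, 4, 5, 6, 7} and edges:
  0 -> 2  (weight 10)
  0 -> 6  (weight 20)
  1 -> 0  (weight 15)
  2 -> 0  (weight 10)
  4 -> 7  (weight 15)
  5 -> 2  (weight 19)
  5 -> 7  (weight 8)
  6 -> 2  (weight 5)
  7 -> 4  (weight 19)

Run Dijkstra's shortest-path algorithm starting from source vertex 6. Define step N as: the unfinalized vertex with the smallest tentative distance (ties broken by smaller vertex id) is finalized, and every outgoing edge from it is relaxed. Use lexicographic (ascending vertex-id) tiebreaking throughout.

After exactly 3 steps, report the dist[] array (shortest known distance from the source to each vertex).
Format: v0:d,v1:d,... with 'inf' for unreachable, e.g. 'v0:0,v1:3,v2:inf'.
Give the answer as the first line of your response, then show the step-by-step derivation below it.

v0:15,v1:inf,v2:5,v3:inf,v4:inf,v5:inf,v6:0,v7:inf

step 1: dist = v0:inf,v1:inf,v2:5,v3:inf,v4:inf,v5:inf,v6:0,v7:inf
step 2: dist = v0:15,v1:inf,v2:5,v3:inf,v4:inf,v5:inf,v6:0,v7:inf
step 3: dist = v0:15,v1:inf,v2:5,v3:inf,v4:inf,v5:inf,v6:0,v7:inf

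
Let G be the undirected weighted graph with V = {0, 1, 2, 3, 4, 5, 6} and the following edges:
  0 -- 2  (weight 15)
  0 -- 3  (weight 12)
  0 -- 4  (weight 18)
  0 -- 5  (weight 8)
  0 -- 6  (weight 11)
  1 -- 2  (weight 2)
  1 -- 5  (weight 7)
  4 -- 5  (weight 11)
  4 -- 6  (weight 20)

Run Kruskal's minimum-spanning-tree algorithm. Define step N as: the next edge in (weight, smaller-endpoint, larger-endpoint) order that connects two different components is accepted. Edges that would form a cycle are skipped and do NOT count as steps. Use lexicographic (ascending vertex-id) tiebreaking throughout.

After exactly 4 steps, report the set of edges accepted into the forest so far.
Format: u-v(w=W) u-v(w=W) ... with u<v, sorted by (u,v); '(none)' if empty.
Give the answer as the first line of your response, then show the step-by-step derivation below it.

0-5(w=8) 0-6(w=11) 1-2(w=2) 1-5(w=7)

step 1: add edge 1-2 (w=2); MST = {1-2(w=2)}
step 2: add edge 1-5 (w=7); MST = {1-2(w=2) 1-5(w=7)}
step 3: add edge 0-5 (w=8); MST = {0-5(w=8) 1-2(w=2) 1-5(w=7)}
step 4: add edge 0-6 (w=11); MST = {0-5(w=8) 0-6(w=11) 1-2(w=2) 1-5(w=7)}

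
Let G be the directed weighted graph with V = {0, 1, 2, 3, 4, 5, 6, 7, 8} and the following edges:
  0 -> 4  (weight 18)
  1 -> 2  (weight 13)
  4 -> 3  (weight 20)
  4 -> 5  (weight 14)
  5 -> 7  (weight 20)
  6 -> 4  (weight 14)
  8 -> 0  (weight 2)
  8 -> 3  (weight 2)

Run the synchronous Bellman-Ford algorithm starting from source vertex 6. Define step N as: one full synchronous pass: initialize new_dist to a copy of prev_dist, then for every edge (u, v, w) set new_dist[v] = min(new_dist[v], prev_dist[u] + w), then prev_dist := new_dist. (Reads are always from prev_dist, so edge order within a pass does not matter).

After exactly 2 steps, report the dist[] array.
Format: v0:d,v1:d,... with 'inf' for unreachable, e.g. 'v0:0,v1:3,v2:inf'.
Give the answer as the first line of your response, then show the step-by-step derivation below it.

v0:inf,v1:inf,v2:inf,v3:34,v4:14,v5:28,v6:0,v7:inf,v8:inf

step 1: dist = v0:inf,v1:inf,v2:inf,v3:inf,v4:14,v5:inf,v6:0,v7:inf,v8:inf
step 2: dist = v0:inf,v1:inf,v2:inf,v3:34,v4:14,v5:28,v6:0,v7:inf,v8:inf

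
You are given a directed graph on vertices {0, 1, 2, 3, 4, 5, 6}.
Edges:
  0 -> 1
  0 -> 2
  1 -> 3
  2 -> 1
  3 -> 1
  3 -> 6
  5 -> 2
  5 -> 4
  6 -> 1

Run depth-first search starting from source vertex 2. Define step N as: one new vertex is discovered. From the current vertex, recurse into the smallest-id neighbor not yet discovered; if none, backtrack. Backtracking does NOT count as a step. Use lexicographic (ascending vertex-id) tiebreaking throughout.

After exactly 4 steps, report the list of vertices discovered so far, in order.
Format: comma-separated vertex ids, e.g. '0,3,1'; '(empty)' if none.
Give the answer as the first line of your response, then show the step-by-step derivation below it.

2,1,3,6

step 1: discover 2; path=2; order=2
step 2: discover 1; path=2>1; order=2,1
step 3: discover 3; path=2>1>3; order=2,1,3
step 4: discover 6; path=2>1>3>6; order=2,1,3,6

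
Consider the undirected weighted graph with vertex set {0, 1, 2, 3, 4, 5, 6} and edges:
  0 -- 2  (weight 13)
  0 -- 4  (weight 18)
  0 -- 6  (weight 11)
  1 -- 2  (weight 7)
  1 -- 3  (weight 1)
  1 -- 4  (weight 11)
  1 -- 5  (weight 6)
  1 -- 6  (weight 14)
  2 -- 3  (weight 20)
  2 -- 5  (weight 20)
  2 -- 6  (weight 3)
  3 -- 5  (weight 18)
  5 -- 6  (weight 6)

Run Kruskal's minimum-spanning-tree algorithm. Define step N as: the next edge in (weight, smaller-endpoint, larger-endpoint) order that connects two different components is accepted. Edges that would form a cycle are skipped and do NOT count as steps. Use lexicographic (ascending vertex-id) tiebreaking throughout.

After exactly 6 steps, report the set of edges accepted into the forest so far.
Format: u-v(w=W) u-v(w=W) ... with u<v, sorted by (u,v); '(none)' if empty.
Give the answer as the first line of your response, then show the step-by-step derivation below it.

0-6(w=11) 1-3(w=1) 1-4(w=11) 1-5(w=6) 2-6(w=3) 5-6(w=6)

step 1: add edge 1-3 (w=1); MST = {1-3(w=1)}
step 2: add edge 2-6 (w=3); MST = {1-3(w=1) 2-6(w=3)}
step 3: add edge 1-5 (w=6); MST = {1-3(w=1) 1-5(w=6) 2-6(w=3)}
step 4: add edge 5-6 (w=6); MST = {1-3(w=1) 1-5(w=6) 2-6(w=3) 5-6(w=6)}
step 5: add edge 0-6 (w=11); MST = {0-6(w=11) 1-3(w=1) 1-5(w=6) 2-6(w=3) 5-6(w=6)}
step 6: add edge 1-4 (w=11); MST = {0-6(w=11) 1-3(w=1) 1-4(w=11) 1-5(w=6) 2-6(w=3) 5-6(w=6)}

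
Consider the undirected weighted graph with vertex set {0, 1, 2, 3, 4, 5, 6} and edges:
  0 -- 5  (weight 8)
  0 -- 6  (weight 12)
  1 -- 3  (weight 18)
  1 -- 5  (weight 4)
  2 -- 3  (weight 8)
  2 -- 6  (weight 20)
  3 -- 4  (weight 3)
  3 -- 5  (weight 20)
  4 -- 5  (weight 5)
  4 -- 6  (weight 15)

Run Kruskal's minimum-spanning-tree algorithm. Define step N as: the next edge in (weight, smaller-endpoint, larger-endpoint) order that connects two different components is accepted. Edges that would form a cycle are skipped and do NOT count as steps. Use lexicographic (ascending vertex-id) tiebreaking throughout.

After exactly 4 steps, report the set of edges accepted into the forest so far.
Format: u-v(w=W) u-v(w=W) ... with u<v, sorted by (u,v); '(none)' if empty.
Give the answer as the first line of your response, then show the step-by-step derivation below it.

0-5(w=8) 1-5(w=4) 3-4(w=3) 4-5(w=5)

step 1: add edge 3-4 (w=3); MST = {3-4(w=3)}
step 2: add edge 1-5 (w=4); MST = {1-5(w=4) 3-4(w=3)}
step 3: add edge 4-5 (w=5); MST = {1-5(w=4) 3-4(w=3) 4-5(w=5)}
step 4: add edge 0-5 (w=8); MST = {0-5(w=8) 1-5(w=4) 3-4(w=3) 4-5(w=5)}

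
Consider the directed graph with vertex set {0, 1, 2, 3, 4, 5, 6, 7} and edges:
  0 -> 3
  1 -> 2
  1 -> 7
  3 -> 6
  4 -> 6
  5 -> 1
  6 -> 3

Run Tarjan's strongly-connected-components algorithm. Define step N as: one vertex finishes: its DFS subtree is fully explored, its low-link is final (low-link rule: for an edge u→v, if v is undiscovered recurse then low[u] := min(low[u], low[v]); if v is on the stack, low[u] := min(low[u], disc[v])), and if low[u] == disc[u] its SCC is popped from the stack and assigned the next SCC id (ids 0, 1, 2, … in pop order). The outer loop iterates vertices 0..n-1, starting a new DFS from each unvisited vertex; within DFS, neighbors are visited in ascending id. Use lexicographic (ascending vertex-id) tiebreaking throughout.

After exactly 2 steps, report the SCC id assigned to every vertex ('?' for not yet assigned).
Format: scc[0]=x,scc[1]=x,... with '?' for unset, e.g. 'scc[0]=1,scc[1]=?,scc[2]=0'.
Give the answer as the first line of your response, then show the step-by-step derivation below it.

scc[0]=?,scc[1]=?,scc[2]=?,scc[3]=0,scc[4]=?,scc[5]=?,scc[6]=0,scc[7]=?

step 1: low=(low[0]=0,low[1]=?,low[2]=?,low[3]=1,low[4]=?,low[5]=?,low[6]=1,low[7]=?); scc=(scc[0]=?,scc[1]=?,scc[2]=?,scc[3]=?,scc[4]=?,scc[5]=?,scc[6]=?,scc[7]=?)
step 2: low=(low[0]=0,low[1]=?,low[2]=?,low[3]=1,low[4]=?,low[5]=?,low[6]=1,low[7]=?); scc=(scc[0]=?,scc[1]=?,scc[2]=?,scc[3]=0,scc[4]=?,scc[5]=?,scc[6]=0,scc[7]=?)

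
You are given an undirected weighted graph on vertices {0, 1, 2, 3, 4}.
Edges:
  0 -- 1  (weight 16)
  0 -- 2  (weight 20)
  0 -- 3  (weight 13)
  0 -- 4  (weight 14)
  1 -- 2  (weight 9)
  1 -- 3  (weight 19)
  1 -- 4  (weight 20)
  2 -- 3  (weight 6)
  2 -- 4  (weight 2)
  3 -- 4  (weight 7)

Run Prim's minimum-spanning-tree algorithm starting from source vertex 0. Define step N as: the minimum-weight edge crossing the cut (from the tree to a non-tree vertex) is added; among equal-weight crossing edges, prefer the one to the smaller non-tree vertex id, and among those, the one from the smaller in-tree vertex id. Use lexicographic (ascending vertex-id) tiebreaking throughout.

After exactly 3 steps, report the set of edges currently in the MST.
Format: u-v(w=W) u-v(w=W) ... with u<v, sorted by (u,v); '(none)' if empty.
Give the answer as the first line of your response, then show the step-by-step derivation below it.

0-3(w=13) 2-3(w=6) 2-4(w=2)

step 1: add edge 0-3 (w=13); MST = {0-3(w=13)}
step 2: add edge 2-3 (w=6); MST = {0-3(w=13) 2-3(w=6)}
step 3: add edge 2-4 (w=2); MST = {0-3(w=13) 2-3(w=6) 2-4(w=2)}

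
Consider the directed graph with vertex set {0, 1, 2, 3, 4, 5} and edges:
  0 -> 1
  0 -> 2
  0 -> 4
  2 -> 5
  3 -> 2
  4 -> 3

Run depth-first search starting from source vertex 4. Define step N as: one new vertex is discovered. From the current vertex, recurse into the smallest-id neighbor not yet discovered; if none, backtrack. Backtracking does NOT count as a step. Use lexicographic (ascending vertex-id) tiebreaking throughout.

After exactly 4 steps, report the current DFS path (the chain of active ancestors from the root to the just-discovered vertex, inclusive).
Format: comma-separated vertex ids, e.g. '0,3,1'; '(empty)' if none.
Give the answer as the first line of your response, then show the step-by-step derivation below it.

4,3,2,5

step 1: discover 4; path=4; order=4
step 2: discover 3; path=4>3; order=4,3
step 3: discover 2; path=4>3>2; order=4,3,2
step 4: discover 5; path=4>3>2>5; order=4,3,2,5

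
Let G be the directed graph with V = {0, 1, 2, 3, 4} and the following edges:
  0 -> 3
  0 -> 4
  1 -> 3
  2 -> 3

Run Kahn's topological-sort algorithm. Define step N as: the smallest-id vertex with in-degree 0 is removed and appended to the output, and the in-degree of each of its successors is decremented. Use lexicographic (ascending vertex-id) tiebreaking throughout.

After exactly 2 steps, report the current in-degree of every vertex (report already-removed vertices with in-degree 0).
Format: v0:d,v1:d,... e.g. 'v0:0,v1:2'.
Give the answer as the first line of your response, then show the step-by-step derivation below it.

v0:0,v1:0,v2:0,v3:1,v4:0

step 1: output 0; order=[0]; indeg=(0,0,0,2,0)
step 2: output 1; order=[0,1]; indeg=(0,0,0,1,0)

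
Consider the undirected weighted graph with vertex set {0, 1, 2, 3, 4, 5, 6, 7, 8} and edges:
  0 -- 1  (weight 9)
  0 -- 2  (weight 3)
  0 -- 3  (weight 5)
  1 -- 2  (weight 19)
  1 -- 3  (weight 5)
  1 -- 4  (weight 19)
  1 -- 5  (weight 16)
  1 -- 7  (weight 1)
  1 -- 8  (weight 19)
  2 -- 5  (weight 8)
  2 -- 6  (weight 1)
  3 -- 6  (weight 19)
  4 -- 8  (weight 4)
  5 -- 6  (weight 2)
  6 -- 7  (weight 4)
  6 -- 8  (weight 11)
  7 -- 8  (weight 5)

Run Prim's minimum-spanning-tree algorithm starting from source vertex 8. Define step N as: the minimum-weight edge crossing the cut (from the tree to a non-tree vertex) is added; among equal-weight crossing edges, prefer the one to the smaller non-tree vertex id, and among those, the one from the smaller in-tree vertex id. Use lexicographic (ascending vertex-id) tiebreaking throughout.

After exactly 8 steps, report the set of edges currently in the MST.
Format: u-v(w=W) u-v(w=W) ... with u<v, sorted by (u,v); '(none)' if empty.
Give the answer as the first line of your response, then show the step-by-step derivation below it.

0-2(w=3) 0-3(w=5) 1-7(w=1) 2-6(w=1) 4-8(w=4) 5-6(w=2) 6-7(w=4) 7-8(w=5)

step 1: add edge 4-8 (w=4); MST = {4-8(w=4)}
step 2: add edge 7-8 (w=5); MST = {4-8(w=4) 7-8(w=5)}
step 3: add edge 1-7 (w=1); MST = {1-7(w=1) 4-8(w=4) 7-8(w=5)}
step 4: add edge 6-7 (w=4); MST = {1-7(w=1) 4-8(w=4) 6-7(w=4) 7-8(w=5)}
step 5: add edge 2-6 (w=1); MST = {1-7(w=1) 2-6(w=1) 4-8(w=4) 6-7(w=4) 7-8(w=5)}
step 6: add edge 5-6 (w=2); MST = {1-7(w=1) 2-6(w=1) 4-8(w=4) 5-6(w=2) 6-7(w=4) 7-8(w=5)}
step 7: add edge 0-2 (w=3); MST = {0-2(w=3) 1-7(w=1) 2-6(w=1) 4-8(w=4) 5-6(w=2) 6-7(w=4) 7-8(w=5)}
step 8: add edge 0-3 (w=5); MST = {0-2(w=3) 0-3(w=5) 1-7(w=1) 2-6(w=1) 4-8(w=4) 5-6(w=2) 6-7(w=4) 7-8(w=5)}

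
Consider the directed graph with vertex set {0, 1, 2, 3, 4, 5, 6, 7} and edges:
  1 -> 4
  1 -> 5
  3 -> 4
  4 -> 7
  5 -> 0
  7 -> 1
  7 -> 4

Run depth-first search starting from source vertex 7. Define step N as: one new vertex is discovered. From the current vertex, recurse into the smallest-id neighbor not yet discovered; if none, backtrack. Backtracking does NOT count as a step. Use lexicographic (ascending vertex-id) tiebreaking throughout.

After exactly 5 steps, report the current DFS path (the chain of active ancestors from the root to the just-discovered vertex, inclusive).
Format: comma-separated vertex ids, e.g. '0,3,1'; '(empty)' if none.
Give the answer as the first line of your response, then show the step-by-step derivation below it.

7,1,5,0

step 1: discover 7; path=7; order=7
step 2: discover 1; path=7>1; order=7,1
step 3: discover 4; path=7>1>4; order=7,1,4
step 4: discover 5; path=7>1>5; order=7,1,4,5
step 5: discover 0; path=7>1>5>0; order=7,1,4,5,0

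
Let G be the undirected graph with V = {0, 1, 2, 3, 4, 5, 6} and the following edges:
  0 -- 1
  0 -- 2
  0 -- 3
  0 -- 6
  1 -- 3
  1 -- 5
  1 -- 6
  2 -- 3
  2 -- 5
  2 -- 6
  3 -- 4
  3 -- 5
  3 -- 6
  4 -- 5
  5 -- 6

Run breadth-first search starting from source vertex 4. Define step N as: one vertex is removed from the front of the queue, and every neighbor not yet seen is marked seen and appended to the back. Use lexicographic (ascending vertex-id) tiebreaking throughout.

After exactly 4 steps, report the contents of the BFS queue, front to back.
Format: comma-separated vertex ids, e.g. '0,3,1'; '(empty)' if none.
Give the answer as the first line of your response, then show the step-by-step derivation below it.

1,2,6

step 1: dequeue 4; queue=[3,5]; order=4
step 2: dequeue 3; queue=[5,0,1,2,6]; order=4,3
step 3: dequeue 5; queue=[0,1,2,6]; order=4,3,5
step 4: dequeue 0; queue=[1,2,6]; order=4,3,5,0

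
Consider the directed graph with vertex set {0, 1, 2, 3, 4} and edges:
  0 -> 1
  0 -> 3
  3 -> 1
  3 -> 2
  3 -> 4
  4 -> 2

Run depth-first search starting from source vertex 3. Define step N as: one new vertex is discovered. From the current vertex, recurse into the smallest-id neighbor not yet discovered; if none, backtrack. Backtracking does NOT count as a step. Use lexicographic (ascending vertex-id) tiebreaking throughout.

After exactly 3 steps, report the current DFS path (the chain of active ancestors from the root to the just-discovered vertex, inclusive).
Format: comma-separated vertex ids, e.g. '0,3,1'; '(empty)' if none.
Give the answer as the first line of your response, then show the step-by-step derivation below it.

3,2

step 1: discover 3; path=3; order=3
step 2: discover 1; path=3>1; order=3,1
step 3: discover 2; path=3>2; order=3,1,2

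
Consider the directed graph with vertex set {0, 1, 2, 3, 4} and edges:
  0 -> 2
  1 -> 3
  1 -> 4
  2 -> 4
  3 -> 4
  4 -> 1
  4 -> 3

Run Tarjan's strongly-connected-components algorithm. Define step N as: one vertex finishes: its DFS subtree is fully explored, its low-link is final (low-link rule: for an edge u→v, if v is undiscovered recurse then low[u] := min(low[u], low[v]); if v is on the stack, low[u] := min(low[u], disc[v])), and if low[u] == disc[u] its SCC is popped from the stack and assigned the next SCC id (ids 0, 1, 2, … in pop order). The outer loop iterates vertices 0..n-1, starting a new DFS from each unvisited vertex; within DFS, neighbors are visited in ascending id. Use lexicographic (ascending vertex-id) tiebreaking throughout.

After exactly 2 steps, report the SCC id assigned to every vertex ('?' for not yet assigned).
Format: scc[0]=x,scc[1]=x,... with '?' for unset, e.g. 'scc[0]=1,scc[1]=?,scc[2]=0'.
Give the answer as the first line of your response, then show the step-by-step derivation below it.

scc[0]=?,scc[1]=?,scc[2]=?,scc[3]=?,scc[4]=?

step 1: low=(low[0]=0,low[1]=3,low[2]=1,low[3]=2,low[4]=2); scc=(scc[0]=?,scc[1]=?,scc[2]=?,scc[3]=?,scc[4]=?)
step 2: low=(low[0]=0,low[1]=2,low[2]=1,low[3]=2,low[4]=2); scc=(scc[0]=?,scc[1]=?,scc[2]=?,scc[3]=?,scc[4]=?)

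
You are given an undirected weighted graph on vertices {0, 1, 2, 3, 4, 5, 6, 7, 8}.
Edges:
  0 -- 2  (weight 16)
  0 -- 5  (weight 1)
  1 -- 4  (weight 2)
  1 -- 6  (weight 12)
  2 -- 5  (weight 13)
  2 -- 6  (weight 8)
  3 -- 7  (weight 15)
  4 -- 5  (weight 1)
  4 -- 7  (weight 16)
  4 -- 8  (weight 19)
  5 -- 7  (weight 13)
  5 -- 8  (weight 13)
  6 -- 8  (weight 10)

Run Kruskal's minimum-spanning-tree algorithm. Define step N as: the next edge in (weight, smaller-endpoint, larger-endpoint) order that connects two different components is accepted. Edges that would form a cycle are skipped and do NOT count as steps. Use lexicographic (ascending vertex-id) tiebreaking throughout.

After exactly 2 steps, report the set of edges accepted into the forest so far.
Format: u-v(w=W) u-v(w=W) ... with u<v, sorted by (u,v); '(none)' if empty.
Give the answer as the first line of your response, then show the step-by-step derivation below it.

0-5(w=1) 4-5(w=1)

step 1: add edge 0-5 (w=1); MST = {0-5(w=1)}
step 2: add edge 4-5 (w=1); MST = {0-5(w=1) 4-5(w=1)}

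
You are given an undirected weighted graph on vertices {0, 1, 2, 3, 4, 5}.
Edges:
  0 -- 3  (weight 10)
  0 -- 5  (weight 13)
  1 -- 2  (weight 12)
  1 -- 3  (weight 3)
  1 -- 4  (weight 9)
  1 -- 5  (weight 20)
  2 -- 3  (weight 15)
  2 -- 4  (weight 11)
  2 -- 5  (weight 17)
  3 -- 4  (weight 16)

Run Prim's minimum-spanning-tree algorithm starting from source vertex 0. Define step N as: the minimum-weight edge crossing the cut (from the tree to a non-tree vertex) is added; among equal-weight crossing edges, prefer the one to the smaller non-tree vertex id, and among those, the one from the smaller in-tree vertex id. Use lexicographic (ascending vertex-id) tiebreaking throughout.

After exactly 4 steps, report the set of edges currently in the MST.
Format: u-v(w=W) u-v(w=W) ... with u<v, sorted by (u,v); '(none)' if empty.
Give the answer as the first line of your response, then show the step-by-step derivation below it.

0-3(w=10) 1-3(w=3) 1-4(w=9) 2-4(w=11)

step 1: add edge 0-3 (w=10); MST = {0-3(w=10)}
step 2: add edge 1-3 (w=3); MST = {0-3(w=10) 1-3(w=3)}
step 3: add edge 1-4 (w=9); MST = {0-3(w=10) 1-3(w=3) 1-4(w=9)}
step 4: add edge 2-4 (w=11); MST = {0-3(w=10) 1-3(w=3) 1-4(w=9) 2-4(w=11)}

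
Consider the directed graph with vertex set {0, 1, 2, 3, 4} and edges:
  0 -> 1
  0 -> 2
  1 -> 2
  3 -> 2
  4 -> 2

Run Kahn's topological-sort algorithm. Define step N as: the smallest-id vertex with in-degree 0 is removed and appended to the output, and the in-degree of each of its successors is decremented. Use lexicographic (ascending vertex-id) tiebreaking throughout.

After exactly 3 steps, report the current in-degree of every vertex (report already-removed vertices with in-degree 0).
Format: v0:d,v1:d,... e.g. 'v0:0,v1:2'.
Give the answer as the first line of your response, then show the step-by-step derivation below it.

v0:0,v1:0,v2:1,v3:0,v4:0

step 1: output 0; order=[0]; indeg=(0,0,3,0,0)
step 2: output 1; order=[0,1]; indeg=(0,0,2,0,0)
step 3: output 3; order=[0,1,3]; indeg=(0,0,1,0,0)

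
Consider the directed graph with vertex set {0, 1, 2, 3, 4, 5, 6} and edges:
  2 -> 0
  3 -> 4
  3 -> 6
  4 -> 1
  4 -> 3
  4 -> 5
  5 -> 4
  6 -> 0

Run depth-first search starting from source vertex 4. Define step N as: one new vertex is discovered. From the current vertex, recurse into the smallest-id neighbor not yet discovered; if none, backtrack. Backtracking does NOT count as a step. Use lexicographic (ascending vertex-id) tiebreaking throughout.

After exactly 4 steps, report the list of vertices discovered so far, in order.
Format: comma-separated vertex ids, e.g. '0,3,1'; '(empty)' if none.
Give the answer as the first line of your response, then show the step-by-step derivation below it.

4,1,3,6

step 1: discover 4; path=4; order=4
step 2: discover 1; path=4>1; order=4,1
step 3: discover 3; path=4>3; order=4,1,3
step 4: discover 6; path=4>3>6; order=4,1,3,6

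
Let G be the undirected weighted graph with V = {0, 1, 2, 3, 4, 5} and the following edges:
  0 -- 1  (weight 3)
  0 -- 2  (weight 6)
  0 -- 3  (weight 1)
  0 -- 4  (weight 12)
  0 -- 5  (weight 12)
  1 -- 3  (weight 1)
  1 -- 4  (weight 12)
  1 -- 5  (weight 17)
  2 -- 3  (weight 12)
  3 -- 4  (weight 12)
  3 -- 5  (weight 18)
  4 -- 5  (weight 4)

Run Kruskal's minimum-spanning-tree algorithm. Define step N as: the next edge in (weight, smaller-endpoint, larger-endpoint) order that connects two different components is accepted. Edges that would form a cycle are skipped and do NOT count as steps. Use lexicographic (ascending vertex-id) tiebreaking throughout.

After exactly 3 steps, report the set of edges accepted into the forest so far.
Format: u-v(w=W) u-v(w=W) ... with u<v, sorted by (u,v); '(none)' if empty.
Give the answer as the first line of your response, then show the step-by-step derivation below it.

0-3(w=1) 1-3(w=1) 4-5(w=4)

step 1: add edge 0-3 (w=1); MST = {0-3(w=1)}
step 2: add edge 1-3 (w=1); MST = {0-3(w=1) 1-3(w=1)}
step 3: add edge 4-5 (w=4); MST = {0-3(w=1) 1-3(w=1) 4-5(w=4)}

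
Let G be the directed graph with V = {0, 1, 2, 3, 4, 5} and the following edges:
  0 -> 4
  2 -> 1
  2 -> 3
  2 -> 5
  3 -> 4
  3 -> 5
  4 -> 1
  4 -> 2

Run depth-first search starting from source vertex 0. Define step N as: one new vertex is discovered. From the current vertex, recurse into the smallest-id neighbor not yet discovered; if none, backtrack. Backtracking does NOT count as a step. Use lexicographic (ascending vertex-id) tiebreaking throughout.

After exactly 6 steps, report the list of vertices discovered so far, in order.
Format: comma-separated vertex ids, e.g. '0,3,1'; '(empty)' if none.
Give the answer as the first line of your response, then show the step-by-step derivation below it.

0,4,1,2,3,5

step 1: discover 0; path=0; order=0
step 2: discover 4; path=0>4; order=0,4
step 3: discover 1; path=0>4>1; order=0,4,1
step 4: discover 2; path=0>4>2; order=0,4,1,2
step 5: discover 3; path=0>4>2>3; order=0,4,1,2,3
step 6: discover 5; path=0>4>2>3>5; order=0,4,1,2,3,5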